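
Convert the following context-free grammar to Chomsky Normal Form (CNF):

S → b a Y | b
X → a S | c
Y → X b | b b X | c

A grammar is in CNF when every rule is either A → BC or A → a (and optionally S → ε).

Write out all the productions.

TB → b; TA → a; S → b; X → c; Y → c; S → TB X0; X0 → TA Y; X → TA S; Y → X TB; Y → TB X1; X1 → TB X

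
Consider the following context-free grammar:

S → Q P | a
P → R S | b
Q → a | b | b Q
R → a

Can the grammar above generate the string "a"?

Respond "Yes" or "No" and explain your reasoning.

Yes - a valid derivation exists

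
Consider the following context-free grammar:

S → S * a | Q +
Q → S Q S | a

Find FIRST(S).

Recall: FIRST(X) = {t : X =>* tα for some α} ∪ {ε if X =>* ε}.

We compute FIRST(S) using the standard algorithm.
FIRST(Q) = {a}
FIRST(S) = {a}
Therefore, FIRST(S) = {a}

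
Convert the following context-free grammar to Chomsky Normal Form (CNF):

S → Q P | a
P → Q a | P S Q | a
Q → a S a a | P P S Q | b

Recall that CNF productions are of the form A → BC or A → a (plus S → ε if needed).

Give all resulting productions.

S → a; TA → a; P → a; Q → b; S → Q P; P → Q TA; P → P X0; X0 → S Q; Q → TA X1; X1 → S X2; X2 → TA TA; Q → P X3; X3 → P X4; X4 → S Q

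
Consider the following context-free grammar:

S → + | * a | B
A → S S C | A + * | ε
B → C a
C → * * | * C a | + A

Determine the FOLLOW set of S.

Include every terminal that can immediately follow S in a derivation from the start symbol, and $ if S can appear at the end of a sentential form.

We compute FOLLOW(S) using the standard algorithm.
FOLLOW(S) starts with {$}.
FIRST(A) = {*, +, ε}
FIRST(B) = {*, +}
FIRST(C) = {*, +}
FIRST(S) = {*, +}
FOLLOW(A) = {+, a}
FOLLOW(B) = {$, *, +}
FOLLOW(C) = {+, a}
FOLLOW(S) = {$, *, +}
Therefore, FOLLOW(S) = {$, *, +}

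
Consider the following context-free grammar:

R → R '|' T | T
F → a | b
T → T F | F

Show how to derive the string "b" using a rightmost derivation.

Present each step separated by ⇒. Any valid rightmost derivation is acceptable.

R ⇒ T ⇒ F ⇒ b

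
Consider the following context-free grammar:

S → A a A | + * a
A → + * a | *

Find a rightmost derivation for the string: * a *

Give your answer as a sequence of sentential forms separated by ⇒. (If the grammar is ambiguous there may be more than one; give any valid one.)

S ⇒ A a A ⇒ A a * ⇒ * a *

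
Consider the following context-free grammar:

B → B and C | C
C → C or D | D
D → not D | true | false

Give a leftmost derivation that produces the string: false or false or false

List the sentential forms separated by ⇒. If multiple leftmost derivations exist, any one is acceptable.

B ⇒ C ⇒ C or D ⇒ C or D or D ⇒ D or D or D ⇒ false or D or D ⇒ false or false or D ⇒ false or false or false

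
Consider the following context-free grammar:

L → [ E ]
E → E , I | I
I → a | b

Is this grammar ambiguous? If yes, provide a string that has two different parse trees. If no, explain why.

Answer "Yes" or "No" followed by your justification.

No - the grammar is unambiguous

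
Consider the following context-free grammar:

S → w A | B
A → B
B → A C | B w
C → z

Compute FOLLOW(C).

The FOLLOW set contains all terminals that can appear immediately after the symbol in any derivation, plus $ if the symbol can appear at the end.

We compute FOLLOW(C) using the standard algorithm.
FOLLOW(S) starts with {$}.
FIRST(A) = {}
FIRST(B) = {}
FIRST(C) = {z}
FIRST(S) = {w}
FOLLOW(A) = {$, z}
FOLLOW(B) = {$, w, z}
FOLLOW(C) = {$, w, z}
FOLLOW(S) = {$}
Therefore, FOLLOW(C) = {$, w, z}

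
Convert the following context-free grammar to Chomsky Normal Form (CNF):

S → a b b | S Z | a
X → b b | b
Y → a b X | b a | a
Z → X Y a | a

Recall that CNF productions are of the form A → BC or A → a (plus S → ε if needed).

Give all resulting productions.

TA → a; TB → b; S → a; X → b; Y → a; Z → a; S → TA X0; X0 → TB TB; S → S Z; X → TB TB; Y → TA X1; X1 → TB X; Y → TB TA; Z → X X2; X2 → Y TA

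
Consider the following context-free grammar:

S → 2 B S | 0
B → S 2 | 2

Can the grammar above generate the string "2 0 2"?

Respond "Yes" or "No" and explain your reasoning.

No - no valid derivation exists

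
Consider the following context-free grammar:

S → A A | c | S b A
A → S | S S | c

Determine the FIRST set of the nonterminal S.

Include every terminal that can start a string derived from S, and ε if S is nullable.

We compute FIRST(S) using the standard algorithm.
FIRST(A) = {c}
FIRST(S) = {c}
Therefore, FIRST(S) = {c}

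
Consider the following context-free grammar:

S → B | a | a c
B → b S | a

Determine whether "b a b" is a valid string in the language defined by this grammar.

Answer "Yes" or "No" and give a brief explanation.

No - no valid derivation exists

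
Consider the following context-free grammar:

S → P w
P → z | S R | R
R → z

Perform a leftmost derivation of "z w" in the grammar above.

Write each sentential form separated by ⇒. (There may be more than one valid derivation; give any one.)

S ⇒ P w ⇒ R w ⇒ z w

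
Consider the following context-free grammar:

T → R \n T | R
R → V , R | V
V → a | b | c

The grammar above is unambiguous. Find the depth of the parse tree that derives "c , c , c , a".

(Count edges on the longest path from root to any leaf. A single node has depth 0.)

6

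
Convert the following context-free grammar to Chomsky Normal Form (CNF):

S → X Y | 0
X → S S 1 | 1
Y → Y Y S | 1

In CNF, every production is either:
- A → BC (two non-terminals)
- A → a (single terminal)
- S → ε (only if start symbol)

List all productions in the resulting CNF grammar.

S → 0; T1 → 1; X → 1; Y → 1; S → X Y; X → S X0; X0 → S T1; Y → Y X1; X1 → Y S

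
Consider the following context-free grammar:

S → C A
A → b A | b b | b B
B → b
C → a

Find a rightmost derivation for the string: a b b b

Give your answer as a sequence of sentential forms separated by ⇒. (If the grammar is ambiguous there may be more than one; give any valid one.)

S ⇒ C A ⇒ C b A ⇒ C b b b ⇒ a b b b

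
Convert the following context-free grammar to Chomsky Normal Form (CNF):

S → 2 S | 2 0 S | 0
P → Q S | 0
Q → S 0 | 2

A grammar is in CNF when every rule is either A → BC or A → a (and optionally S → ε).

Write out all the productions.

T2 → 2; T0 → 0; S → 0; P → 0; Q → 2; S → T2 S; S → T2 X0; X0 → T0 S; P → Q S; Q → S T0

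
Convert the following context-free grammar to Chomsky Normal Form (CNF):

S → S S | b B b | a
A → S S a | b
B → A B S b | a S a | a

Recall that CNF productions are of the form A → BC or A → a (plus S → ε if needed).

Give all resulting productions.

TB → b; S → a; TA → a; A → b; B → a; S → S S; S → TB X0; X0 → B TB; A → S X1; X1 → S TA; B → A X2; X2 → B X3; X3 → S TB; B → TA X4; X4 → S TA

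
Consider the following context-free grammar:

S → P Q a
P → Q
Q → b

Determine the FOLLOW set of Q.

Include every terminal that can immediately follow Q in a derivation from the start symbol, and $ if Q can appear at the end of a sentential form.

We compute FOLLOW(Q) using the standard algorithm.
FOLLOW(S) starts with {$}.
FIRST(P) = {b}
FIRST(Q) = {b}
FIRST(S) = {b}
FOLLOW(P) = {b}
FOLLOW(Q) = {a, b}
FOLLOW(S) = {$}
Therefore, FOLLOW(Q) = {a, b}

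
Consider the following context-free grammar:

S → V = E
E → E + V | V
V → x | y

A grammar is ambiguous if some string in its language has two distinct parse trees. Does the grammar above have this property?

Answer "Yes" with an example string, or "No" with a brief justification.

No - the grammar is unambiguous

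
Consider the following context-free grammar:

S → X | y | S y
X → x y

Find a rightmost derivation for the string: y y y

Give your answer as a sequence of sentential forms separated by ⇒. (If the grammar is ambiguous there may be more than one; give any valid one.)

S ⇒ S y ⇒ S y y ⇒ y y y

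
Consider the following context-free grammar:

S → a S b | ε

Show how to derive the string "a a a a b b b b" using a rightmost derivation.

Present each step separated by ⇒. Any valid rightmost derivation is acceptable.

S ⇒ a S b ⇒ a a S b b ⇒ a a a S b b b ⇒ a a a a S b b b b ⇒ a a a a b b b b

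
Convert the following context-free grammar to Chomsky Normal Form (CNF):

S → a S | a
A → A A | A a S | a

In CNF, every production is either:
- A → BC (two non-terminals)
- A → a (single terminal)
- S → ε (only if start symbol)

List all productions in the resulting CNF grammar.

TA → a; S → a; A → a; S → TA S; A → A A; A → A X0; X0 → TA S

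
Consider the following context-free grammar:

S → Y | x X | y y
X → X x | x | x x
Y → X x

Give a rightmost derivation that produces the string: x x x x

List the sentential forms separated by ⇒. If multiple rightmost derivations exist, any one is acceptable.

S ⇒ x X ⇒ x X x ⇒ x x x x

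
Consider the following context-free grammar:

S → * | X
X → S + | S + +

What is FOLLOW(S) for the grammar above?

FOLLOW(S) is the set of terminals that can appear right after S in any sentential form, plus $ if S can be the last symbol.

We compute FOLLOW(S) using the standard algorithm.
FOLLOW(S) starts with {$}.
FIRST(S) = {*}
FIRST(X) = {*}
FOLLOW(S) = {$, +}
FOLLOW(X) = {$, +}
Therefore, FOLLOW(S) = {$, +}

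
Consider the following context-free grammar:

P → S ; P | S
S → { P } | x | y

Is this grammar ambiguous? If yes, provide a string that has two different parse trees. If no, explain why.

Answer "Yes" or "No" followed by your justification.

No - the grammar is unambiguous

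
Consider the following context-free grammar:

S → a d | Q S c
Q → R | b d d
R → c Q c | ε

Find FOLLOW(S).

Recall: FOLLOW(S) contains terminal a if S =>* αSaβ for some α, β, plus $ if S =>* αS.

We compute FOLLOW(S) using the standard algorithm.
FOLLOW(S) starts with {$}.
FIRST(Q) = {b, c, ε}
FIRST(R) = {c, ε}
FIRST(S) = {a, b, c}
FOLLOW(Q) = {a, b, c}
FOLLOW(R) = {a, b, c}
FOLLOW(S) = {$, c}
Therefore, FOLLOW(S) = {$, c}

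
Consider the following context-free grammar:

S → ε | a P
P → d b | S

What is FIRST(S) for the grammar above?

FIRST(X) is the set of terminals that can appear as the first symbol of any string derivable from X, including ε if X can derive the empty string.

We compute FIRST(S) using the standard algorithm.
FIRST(P) = {a, d, ε}
FIRST(S) = {a, ε}
Therefore, FIRST(S) = {a, ε}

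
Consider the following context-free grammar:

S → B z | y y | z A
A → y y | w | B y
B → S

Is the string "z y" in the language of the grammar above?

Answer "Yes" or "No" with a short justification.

No - no valid derivation exists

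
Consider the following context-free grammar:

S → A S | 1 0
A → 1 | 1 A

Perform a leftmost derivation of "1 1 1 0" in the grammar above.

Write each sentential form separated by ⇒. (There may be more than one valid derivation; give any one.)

S ⇒ A S ⇒ 1 A S ⇒ 1 1 S ⇒ 1 1 1 0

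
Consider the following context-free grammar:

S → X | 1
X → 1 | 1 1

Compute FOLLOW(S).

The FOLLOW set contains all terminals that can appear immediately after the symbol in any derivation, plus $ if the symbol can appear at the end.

We compute FOLLOW(S) using the standard algorithm.
FOLLOW(S) starts with {$}.
FIRST(S) = {1}
FIRST(X) = {1}
FOLLOW(S) = {$}
FOLLOW(X) = {$}
Therefore, FOLLOW(S) = {$}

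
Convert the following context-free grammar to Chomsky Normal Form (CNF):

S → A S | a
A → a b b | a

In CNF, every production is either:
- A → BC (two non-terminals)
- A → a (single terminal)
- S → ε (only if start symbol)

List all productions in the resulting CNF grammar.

S → a; TA → a; TB → b; A → a; S → A S; A → TA X0; X0 → TB TB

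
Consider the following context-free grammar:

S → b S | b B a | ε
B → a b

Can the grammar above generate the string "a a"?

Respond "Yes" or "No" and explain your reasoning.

No - no valid derivation exists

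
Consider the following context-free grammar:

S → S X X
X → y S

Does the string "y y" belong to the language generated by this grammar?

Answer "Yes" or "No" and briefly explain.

No - no valid derivation exists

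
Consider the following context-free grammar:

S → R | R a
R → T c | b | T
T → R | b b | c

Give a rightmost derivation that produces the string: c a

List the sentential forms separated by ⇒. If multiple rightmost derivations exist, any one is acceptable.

S ⇒ R a ⇒ T a ⇒ c a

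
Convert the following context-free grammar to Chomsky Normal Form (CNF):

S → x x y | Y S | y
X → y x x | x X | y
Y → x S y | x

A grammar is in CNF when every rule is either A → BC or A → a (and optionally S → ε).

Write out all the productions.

TX → x; TY → y; S → y; X → y; Y → x; S → TX X0; X0 → TX TY; S → Y S; X → TY X1; X1 → TX TX; X → TX X; Y → TX X2; X2 → S TY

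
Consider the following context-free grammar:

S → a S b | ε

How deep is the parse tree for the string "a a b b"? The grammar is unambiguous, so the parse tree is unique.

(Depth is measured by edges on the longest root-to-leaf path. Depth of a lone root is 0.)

3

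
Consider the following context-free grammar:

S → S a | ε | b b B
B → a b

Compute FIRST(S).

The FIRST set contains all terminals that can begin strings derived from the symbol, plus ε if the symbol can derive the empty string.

We compute FIRST(S) using the standard algorithm.
FIRST(B) = {a}
FIRST(S) = {a, b, ε}
Therefore, FIRST(S) = {a, b, ε}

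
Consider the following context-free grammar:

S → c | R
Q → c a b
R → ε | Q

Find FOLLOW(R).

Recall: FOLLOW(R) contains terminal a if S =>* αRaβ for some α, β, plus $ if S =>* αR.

We compute FOLLOW(R) using the standard algorithm.
FOLLOW(S) starts with {$}.
FIRST(Q) = {c}
FIRST(R) = {c, ε}
FIRST(S) = {c, ε}
FOLLOW(Q) = {$}
FOLLOW(R) = {$}
FOLLOW(S) = {$}
Therefore, FOLLOW(R) = {$}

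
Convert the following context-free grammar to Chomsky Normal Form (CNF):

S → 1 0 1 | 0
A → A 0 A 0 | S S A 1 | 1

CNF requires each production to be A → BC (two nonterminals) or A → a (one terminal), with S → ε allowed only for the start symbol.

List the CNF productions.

T1 → 1; T0 → 0; S → 0; A → 1; S → T1 X0; X0 → T0 T1; A → A X1; X1 → T0 X2; X2 → A T0; A → S X3; X3 → S X4; X4 → A T1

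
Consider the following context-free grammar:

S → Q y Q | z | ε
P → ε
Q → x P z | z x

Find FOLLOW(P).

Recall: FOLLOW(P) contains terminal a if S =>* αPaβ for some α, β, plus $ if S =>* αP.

We compute FOLLOW(P) using the standard algorithm.
FOLLOW(S) starts with {$}.
FIRST(P) = {ε}
FIRST(Q) = {x, z}
FIRST(S) = {x, z, ε}
FOLLOW(P) = {z}
FOLLOW(Q) = {$, y}
FOLLOW(S) = {$}
Therefore, FOLLOW(P) = {z}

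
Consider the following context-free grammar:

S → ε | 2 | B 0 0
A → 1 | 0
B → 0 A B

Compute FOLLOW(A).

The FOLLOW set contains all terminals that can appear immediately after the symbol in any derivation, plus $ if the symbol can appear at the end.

We compute FOLLOW(A) using the standard algorithm.
FOLLOW(S) starts with {$}.
FIRST(A) = {0, 1}
FIRST(B) = {0}
FIRST(S) = {0, 2, ε}
FOLLOW(A) = {0}
FOLLOW(B) = {0}
FOLLOW(S) = {$}
Therefore, FOLLOW(A) = {0}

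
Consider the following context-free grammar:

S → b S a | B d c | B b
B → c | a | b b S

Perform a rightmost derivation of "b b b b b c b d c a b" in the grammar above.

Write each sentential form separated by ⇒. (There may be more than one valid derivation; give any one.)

S ⇒ B b ⇒ b b S b ⇒ b b b S a b ⇒ b b b B d c a b ⇒ b b b b b S d c a b ⇒ b b b b b B b d c a b ⇒ b b b b b c b d c a b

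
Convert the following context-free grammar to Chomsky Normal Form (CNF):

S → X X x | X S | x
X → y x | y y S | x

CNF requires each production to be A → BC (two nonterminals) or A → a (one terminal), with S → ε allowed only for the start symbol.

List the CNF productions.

TX → x; S → x; TY → y; X → x; S → X X0; X0 → X TX; S → X S; X → TY TX; X → TY X1; X1 → TY S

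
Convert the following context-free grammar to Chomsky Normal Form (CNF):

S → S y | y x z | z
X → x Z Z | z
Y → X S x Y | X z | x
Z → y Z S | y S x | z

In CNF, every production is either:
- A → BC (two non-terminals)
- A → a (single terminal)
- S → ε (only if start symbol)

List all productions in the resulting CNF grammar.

TY → y; TX → x; TZ → z; S → z; X → z; Y → x; Z → z; S → S TY; S → TY X0; X0 → TX TZ; X → TX X1; X1 → Z Z; Y → X X2; X2 → S X3; X3 → TX Y; Y → X TZ; Z → TY X4; X4 → Z S; Z → TY X5; X5 → S TX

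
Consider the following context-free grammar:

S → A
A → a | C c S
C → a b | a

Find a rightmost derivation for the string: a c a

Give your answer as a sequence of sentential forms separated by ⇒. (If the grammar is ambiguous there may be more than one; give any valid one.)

S ⇒ A ⇒ C c S ⇒ C c A ⇒ C c a ⇒ a c a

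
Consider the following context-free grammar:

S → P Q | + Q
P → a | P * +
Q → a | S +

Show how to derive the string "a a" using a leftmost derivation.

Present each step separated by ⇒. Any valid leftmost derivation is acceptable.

S ⇒ P Q ⇒ a Q ⇒ a a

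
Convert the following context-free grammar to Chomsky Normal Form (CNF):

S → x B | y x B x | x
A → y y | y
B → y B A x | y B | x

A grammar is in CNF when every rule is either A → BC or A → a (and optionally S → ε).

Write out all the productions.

TX → x; TY → y; S → x; A → y; B → x; S → TX B; S → TY X0; X0 → TX X1; X1 → B TX; A → TY TY; B → TY X2; X2 → B X3; X3 → A TX; B → TY B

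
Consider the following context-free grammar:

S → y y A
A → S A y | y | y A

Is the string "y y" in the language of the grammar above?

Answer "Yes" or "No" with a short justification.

No - no valid derivation exists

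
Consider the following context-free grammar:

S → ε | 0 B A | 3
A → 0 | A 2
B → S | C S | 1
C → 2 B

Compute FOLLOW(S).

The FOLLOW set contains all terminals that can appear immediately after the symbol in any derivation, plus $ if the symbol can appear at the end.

We compute FOLLOW(S) using the standard algorithm.
FOLLOW(S) starts with {$}.
FIRST(A) = {0}
FIRST(B) = {0, 1, 2, 3, ε}
FIRST(C) = {2}
FIRST(S) = {0, 3, ε}
FOLLOW(A) = {$, 0, 2, 3}
FOLLOW(B) = {0, 3}
FOLLOW(C) = {0, 3}
FOLLOW(S) = {$, 0, 3}
Therefore, FOLLOW(S) = {$, 0, 3}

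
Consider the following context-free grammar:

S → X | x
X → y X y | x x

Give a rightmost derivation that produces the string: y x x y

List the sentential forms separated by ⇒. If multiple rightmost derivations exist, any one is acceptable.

S ⇒ X ⇒ y X y ⇒ y x x y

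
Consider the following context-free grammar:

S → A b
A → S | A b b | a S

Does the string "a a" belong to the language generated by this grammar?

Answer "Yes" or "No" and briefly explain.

No - no valid derivation exists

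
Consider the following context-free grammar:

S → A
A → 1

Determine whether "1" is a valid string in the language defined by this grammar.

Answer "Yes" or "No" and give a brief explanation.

Yes - a valid derivation exists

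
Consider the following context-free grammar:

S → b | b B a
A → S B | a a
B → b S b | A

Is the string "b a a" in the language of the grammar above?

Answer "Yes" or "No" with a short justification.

No - no valid derivation exists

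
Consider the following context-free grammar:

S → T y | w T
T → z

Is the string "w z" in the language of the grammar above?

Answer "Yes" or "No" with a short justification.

Yes - a valid derivation exists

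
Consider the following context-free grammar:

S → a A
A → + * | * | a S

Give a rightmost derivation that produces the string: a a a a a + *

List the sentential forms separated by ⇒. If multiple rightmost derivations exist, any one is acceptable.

S ⇒ a A ⇒ a a S ⇒ a a a A ⇒ a a a a S ⇒ a a a a a A ⇒ a a a a a + *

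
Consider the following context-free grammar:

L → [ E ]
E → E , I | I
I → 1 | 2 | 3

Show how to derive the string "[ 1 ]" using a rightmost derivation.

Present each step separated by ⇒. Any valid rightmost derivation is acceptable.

L ⇒ [ E ] ⇒ [ I ] ⇒ [ 1 ]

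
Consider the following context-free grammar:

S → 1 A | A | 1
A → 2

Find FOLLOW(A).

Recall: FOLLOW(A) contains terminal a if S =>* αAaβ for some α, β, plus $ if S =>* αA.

We compute FOLLOW(A) using the standard algorithm.
FOLLOW(S) starts with {$}.
FIRST(A) = {2}
FIRST(S) = {1, 2}
FOLLOW(A) = {$}
FOLLOW(S) = {$}
Therefore, FOLLOW(A) = {$}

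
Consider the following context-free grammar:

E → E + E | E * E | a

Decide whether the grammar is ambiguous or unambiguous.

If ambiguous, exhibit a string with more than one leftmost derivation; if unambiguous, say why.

Ambiguous - the string 'a + a + a + a * a + a' has two distinct leftmost derivations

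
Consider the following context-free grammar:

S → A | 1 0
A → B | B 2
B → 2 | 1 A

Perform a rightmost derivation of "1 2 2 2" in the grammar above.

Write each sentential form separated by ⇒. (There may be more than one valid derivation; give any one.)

S ⇒ A ⇒ B 2 ⇒ 1 A 2 ⇒ 1 B 2 2 ⇒ 1 2 2 2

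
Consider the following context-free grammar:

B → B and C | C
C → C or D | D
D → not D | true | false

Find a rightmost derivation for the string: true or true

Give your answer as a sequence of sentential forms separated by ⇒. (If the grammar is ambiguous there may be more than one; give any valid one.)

B ⇒ C ⇒ C or D ⇒ C or true ⇒ D or true ⇒ true or true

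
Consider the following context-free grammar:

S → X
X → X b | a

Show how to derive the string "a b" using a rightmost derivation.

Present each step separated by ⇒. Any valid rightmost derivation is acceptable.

S ⇒ X ⇒ X b ⇒ a b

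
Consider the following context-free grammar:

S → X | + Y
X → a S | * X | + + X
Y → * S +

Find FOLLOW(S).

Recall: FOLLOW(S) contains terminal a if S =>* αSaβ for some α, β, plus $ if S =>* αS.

We compute FOLLOW(S) using the standard algorithm.
FOLLOW(S) starts with {$}.
FIRST(S) = {*, +, a}
FIRST(X) = {*, +, a}
FIRST(Y) = {*}
FOLLOW(S) = {$, +}
FOLLOW(X) = {$, +}
FOLLOW(Y) = {$, +}
Therefore, FOLLOW(S) = {$, +}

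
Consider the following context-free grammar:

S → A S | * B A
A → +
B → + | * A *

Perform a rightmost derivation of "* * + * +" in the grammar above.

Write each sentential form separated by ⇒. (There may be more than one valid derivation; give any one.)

S ⇒ * B A ⇒ * B + ⇒ * * A * + ⇒ * * + * +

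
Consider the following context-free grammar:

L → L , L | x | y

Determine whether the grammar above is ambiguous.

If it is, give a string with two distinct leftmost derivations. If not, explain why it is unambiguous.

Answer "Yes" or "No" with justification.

Yes - the string 'y , y , y , y , x' has two distinct leftmost derivations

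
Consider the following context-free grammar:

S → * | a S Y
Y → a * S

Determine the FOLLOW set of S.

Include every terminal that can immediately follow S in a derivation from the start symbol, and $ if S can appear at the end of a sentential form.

We compute FOLLOW(S) using the standard algorithm.
FOLLOW(S) starts with {$}.
FIRST(S) = {*, a}
FIRST(Y) = {a}
FOLLOW(S) = {$, a}
FOLLOW(Y) = {$, a}
Therefore, FOLLOW(S) = {$, a}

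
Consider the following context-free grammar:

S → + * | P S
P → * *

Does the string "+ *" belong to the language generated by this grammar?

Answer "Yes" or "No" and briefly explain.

Yes - a valid derivation exists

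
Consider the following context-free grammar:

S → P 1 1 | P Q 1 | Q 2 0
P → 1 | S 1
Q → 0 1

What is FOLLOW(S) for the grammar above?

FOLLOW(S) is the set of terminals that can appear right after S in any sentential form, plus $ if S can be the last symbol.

We compute FOLLOW(S) using the standard algorithm.
FOLLOW(S) starts with {$}.
FIRST(P) = {0, 1}
FIRST(Q) = {0}
FIRST(S) = {0, 1}
FOLLOW(P) = {0, 1}
FOLLOW(Q) = {1, 2}
FOLLOW(S) = {$, 1}
Therefore, FOLLOW(S) = {$, 1}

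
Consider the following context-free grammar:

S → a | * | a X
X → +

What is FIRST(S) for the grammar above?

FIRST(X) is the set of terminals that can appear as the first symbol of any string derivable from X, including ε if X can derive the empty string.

We compute FIRST(S) using the standard algorithm.
FIRST(S) = {*, a}
FIRST(X) = {+}
Therefore, FIRST(S) = {*, a}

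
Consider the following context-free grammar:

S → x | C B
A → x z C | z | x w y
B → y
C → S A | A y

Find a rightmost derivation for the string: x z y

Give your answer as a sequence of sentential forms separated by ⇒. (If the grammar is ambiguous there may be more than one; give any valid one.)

S ⇒ C B ⇒ C y ⇒ S A y ⇒ S z y ⇒ x z y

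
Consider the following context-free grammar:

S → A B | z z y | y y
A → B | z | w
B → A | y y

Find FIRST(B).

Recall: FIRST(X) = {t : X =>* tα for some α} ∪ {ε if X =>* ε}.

We compute FIRST(B) using the standard algorithm.
FIRST(A) = {w, y, z}
FIRST(B) = {w, y, z}
FIRST(S) = {w, y, z}
Therefore, FIRST(B) = {w, y, z}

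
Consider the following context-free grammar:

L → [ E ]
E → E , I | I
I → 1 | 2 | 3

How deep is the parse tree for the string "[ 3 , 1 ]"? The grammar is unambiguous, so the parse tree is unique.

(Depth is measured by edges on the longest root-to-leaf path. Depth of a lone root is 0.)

4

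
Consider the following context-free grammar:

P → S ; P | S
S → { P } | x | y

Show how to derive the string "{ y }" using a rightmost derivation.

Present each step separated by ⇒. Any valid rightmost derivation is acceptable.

P ⇒ S ⇒ { P } ⇒ { S } ⇒ { y }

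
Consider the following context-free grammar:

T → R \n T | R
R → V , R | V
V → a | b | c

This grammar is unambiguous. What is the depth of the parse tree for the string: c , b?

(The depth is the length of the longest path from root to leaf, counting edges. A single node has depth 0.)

4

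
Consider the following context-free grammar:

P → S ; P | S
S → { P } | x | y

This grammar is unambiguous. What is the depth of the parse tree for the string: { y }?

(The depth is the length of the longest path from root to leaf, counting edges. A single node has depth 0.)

4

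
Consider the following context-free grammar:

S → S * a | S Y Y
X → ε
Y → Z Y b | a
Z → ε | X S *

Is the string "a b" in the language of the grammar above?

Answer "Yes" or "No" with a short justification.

No - no valid derivation exists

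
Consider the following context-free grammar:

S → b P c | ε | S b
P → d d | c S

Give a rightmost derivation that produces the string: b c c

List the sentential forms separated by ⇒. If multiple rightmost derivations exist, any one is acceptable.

S ⇒ b P c ⇒ b c S c ⇒ b c c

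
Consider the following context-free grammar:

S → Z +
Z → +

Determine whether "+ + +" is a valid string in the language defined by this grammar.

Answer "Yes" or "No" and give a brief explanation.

No - no valid derivation exists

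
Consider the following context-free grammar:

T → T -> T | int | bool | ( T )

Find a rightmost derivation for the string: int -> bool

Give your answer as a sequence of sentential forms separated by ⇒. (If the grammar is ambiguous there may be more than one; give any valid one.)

T ⇒ T -> T ⇒ T -> bool ⇒ int -> bool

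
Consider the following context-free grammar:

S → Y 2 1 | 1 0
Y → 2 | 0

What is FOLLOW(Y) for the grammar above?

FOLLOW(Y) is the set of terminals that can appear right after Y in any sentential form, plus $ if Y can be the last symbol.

We compute FOLLOW(Y) using the standard algorithm.
FOLLOW(S) starts with {$}.
FIRST(S) = {0, 1, 2}
FIRST(Y) = {0, 2}
FOLLOW(S) = {$}
FOLLOW(Y) = {2}
Therefore, FOLLOW(Y) = {2}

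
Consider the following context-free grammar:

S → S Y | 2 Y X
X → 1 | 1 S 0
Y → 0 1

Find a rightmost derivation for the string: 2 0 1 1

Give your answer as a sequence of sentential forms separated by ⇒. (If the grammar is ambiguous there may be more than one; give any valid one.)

S ⇒ 2 Y X ⇒ 2 Y 1 ⇒ 2 0 1 1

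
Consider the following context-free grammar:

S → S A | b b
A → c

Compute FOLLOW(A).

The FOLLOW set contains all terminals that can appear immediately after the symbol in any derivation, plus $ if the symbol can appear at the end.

We compute FOLLOW(A) using the standard algorithm.
FOLLOW(S) starts with {$}.
FIRST(A) = {c}
FIRST(S) = {b}
FOLLOW(A) = {$, c}
FOLLOW(S) = {$, c}
Therefore, FOLLOW(A) = {$, c}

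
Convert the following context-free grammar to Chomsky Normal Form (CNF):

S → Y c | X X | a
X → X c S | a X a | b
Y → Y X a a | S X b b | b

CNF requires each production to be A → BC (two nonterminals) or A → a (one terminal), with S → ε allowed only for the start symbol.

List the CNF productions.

TC → c; S → a; TA → a; X → b; TB → b; Y → b; S → Y TC; S → X X; X → X X0; X0 → TC S; X → TA X1; X1 → X TA; Y → Y X2; X2 → X X3; X3 → TA TA; Y → S X4; X4 → X X5; X5 → TB TB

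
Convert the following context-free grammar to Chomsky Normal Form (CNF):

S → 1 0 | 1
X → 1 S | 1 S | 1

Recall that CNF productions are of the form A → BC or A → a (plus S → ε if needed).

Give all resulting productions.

T1 → 1; T0 → 0; S → 1; X → 1; S → T1 T0; X → T1 S; X → T1 S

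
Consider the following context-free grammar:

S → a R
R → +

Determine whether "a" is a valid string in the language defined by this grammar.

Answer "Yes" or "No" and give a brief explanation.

No - no valid derivation exists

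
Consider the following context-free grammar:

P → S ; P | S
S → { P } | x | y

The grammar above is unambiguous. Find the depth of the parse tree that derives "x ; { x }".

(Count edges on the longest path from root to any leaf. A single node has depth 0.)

5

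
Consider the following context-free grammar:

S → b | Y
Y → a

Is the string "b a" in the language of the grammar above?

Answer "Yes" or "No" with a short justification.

No - no valid derivation exists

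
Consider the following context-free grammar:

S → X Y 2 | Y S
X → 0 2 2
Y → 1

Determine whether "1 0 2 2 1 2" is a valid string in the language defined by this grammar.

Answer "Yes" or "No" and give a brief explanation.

Yes - a valid derivation exists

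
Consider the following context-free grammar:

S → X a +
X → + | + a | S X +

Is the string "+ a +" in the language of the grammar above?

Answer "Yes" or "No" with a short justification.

Yes - a valid derivation exists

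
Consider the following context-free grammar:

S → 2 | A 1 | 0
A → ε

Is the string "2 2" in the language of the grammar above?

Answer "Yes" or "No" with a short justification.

No - no valid derivation exists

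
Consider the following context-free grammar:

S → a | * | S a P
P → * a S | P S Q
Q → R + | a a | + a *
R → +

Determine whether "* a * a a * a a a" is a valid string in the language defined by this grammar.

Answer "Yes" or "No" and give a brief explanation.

No - no valid derivation exists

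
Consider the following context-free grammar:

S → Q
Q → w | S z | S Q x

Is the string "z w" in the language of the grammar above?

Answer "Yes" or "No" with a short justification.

No - no valid derivation exists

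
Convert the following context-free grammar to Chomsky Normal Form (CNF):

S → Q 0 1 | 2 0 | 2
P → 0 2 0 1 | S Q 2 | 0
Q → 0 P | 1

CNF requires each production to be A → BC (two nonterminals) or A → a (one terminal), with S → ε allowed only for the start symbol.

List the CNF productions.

T0 → 0; T1 → 1; T2 → 2; S → 2; P → 0; Q → 1; S → Q X0; X0 → T0 T1; S → T2 T0; P → T0 X1; X1 → T2 X2; X2 → T0 T1; P → S X3; X3 → Q T2; Q → T0 P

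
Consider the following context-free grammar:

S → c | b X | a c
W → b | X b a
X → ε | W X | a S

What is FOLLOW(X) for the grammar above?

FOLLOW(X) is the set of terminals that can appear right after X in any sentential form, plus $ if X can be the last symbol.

We compute FOLLOW(X) using the standard algorithm.
FOLLOW(S) starts with {$}.
FIRST(S) = {a, b, c}
FIRST(W) = {a, b}
FIRST(X) = {a, b, ε}
FOLLOW(S) = {$, b}
FOLLOW(W) = {$, a, b}
FOLLOW(X) = {$, b}
Therefore, FOLLOW(X) = {$, b}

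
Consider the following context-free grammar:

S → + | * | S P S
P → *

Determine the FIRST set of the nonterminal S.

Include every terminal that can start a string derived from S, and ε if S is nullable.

We compute FIRST(S) using the standard algorithm.
FIRST(P) = {*}
FIRST(S) = {*, +}
Therefore, FIRST(S) = {*, +}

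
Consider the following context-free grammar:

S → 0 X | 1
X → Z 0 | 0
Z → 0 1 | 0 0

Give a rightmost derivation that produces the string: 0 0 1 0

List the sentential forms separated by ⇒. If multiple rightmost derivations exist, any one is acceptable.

S ⇒ 0 X ⇒ 0 Z 0 ⇒ 0 0 1 0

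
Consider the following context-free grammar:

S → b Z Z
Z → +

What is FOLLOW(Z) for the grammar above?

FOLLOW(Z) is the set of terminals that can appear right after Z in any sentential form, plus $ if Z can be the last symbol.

We compute FOLLOW(Z) using the standard algorithm.
FOLLOW(S) starts with {$}.
FIRST(S) = {b}
FIRST(Z) = {+}
FOLLOW(S) = {$}
FOLLOW(Z) = {$, +}
Therefore, FOLLOW(Z) = {$, +}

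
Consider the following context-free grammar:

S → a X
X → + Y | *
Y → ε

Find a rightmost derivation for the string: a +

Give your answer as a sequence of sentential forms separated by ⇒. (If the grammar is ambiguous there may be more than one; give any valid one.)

S ⇒ a X ⇒ a + Y ⇒ a +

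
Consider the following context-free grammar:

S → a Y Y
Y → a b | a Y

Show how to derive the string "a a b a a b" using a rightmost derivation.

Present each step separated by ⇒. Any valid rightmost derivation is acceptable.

S ⇒ a Y Y ⇒ a Y a Y ⇒ a Y a a b ⇒ a a b a a b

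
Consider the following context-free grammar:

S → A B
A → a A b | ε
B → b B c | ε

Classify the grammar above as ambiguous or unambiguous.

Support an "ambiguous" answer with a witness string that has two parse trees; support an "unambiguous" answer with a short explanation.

Unambiguous - every string in the language has a unique parse tree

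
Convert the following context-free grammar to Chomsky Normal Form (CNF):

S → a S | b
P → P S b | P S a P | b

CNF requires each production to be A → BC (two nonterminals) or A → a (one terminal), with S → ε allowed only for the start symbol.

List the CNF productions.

TA → a; S → b; TB → b; P → b; S → TA S; P → P X0; X0 → S TB; P → P X1; X1 → S X2; X2 → TA P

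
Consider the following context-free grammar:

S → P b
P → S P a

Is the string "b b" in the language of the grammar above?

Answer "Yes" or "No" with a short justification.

No - no valid derivation exists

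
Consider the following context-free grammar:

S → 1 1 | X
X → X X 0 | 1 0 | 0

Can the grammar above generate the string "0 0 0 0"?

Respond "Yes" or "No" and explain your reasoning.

No - no valid derivation exists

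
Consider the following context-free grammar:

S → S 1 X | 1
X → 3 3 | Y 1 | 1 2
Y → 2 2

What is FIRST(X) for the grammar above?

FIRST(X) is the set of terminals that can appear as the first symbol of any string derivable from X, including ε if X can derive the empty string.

We compute FIRST(X) using the standard algorithm.
FIRST(S) = {1}
FIRST(X) = {1, 2, 3}
FIRST(Y) = {2}
Therefore, FIRST(X) = {1, 2, 3}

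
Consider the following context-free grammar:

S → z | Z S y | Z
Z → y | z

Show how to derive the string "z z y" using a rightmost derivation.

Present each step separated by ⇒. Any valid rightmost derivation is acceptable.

S ⇒ Z S y ⇒ Z z y ⇒ z z y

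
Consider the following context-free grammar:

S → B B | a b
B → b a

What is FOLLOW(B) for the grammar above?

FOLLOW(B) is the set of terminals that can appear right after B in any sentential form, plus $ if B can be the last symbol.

We compute FOLLOW(B) using the standard algorithm.
FOLLOW(S) starts with {$}.
FIRST(B) = {b}
FIRST(S) = {a, b}
FOLLOW(B) = {$, b}
FOLLOW(S) = {$}
Therefore, FOLLOW(B) = {$, b}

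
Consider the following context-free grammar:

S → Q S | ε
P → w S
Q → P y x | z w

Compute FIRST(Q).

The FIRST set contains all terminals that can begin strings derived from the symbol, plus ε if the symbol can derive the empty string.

We compute FIRST(Q) using the standard algorithm.
FIRST(P) = {w}
FIRST(Q) = {w, z}
FIRST(S) = {w, z, ε}
Therefore, FIRST(Q) = {w, z}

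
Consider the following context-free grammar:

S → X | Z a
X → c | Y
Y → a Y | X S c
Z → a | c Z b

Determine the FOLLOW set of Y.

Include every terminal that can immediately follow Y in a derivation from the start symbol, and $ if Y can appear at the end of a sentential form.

We compute FOLLOW(Y) using the standard algorithm.
FOLLOW(S) starts with {$}.
FIRST(S) = {a, c}
FIRST(X) = {a, c}
FIRST(Y) = {a, c}
FIRST(Z) = {a, c}
FOLLOW(S) = {$, c}
FOLLOW(X) = {$, a, c}
FOLLOW(Y) = {$, a, c}
FOLLOW(Z) = {a, b}
Therefore, FOLLOW(Y) = {$, a, c}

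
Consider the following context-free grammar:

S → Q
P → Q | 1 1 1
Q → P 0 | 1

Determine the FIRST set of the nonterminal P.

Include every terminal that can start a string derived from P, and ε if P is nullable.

We compute FIRST(P) using the standard algorithm.
FIRST(P) = {1}
FIRST(Q) = {1}
FIRST(S) = {1}
Therefore, FIRST(P) = {1}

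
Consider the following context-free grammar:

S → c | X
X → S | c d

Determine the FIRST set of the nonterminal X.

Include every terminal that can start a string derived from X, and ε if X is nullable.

We compute FIRST(X) using the standard algorithm.
FIRST(S) = {c}
FIRST(X) = {c}
Therefore, FIRST(X) = {c}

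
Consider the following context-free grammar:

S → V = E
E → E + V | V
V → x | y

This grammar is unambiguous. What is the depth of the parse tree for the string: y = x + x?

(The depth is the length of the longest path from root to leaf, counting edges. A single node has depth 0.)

4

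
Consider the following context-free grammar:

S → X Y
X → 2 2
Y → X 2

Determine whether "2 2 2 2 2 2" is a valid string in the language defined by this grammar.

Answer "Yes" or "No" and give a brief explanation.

No - no valid derivation exists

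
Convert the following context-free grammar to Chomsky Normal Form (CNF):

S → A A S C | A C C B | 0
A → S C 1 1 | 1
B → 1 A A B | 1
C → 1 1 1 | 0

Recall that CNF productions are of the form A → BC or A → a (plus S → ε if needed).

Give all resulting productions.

S → 0; T1 → 1; A → 1; B → 1; C → 0; S → A X0; X0 → A X1; X1 → S C; S → A X2; X2 → C X3; X3 → C B; A → S X4; X4 → C X5; X5 → T1 T1; B → T1 X6; X6 → A X7; X7 → A B; C → T1 X8; X8 → T1 T1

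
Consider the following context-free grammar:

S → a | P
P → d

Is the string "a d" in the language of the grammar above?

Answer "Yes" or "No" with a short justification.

No - no valid derivation exists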